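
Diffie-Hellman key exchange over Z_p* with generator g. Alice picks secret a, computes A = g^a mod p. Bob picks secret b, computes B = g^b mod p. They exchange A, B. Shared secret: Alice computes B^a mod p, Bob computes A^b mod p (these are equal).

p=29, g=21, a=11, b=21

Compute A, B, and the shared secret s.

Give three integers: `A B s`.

Answer: 26 17 12

Derivation:
A = 21^11 mod 29  (bits of 11 = 1011)
  bit 0 = 1: r = r^2 * 21 mod 29 = 1^2 * 21 = 1*21 = 21
  bit 1 = 0: r = r^2 mod 29 = 21^2 = 6
  bit 2 = 1: r = r^2 * 21 mod 29 = 6^2 * 21 = 7*21 = 2
  bit 3 = 1: r = r^2 * 21 mod 29 = 2^2 * 21 = 4*21 = 26
  -> A = 26
B = 21^21 mod 29  (bits of 21 = 10101)
  bit 0 = 1: r = r^2 * 21 mod 29 = 1^2 * 21 = 1*21 = 21
  bit 1 = 0: r = r^2 mod 29 = 21^2 = 6
  bit 2 = 1: r = r^2 * 21 mod 29 = 6^2 * 21 = 7*21 = 2
  bit 3 = 0: r = r^2 mod 29 = 2^2 = 4
  bit 4 = 1: r = r^2 * 21 mod 29 = 4^2 * 21 = 16*21 = 17
  -> B = 17
s = B^a = 17^11 mod 29  (bits of 11 = 1011)
  bit 0 = 1: r = r^2 * 17 mod 29 = 1^2 * 17 = 1*17 = 17
  bit 1 = 0: r = r^2 mod 29 = 17^2 = 28
  bit 2 = 1: r = r^2 * 17 mod 29 = 28^2 * 17 = 1*17 = 17
  bit 3 = 1: r = r^2 * 17 mod 29 = 17^2 * 17 = 28*17 = 12
  -> s = B^a = 12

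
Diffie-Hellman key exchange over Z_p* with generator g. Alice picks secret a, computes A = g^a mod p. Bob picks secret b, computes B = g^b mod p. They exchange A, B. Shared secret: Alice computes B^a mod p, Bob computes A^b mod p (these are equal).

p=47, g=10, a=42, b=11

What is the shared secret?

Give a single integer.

Answer: 6

Derivation:
A = 10^42 mod 47  (bits of 42 = 101010)
  bit 0 = 1: r = r^2 * 10 mod 47 = 1^2 * 10 = 1*10 = 10
  bit 1 = 0: r = r^2 mod 47 = 10^2 = 6
  bit 2 = 1: r = r^2 * 10 mod 47 = 6^2 * 10 = 36*10 = 31
  bit 3 = 0: r = r^2 mod 47 = 31^2 = 21
  bit 4 = 1: r = r^2 * 10 mod 47 = 21^2 * 10 = 18*10 = 39
  bit 5 = 0: r = r^2 mod 47 = 39^2 = 17
  -> A = 17
B = 10^11 mod 47  (bits of 11 = 1011)
  bit 0 = 1: r = r^2 * 10 mod 47 = 1^2 * 10 = 1*10 = 10
  bit 1 = 0: r = r^2 mod 47 = 10^2 = 6
  bit 2 = 1: r = r^2 * 10 mod 47 = 6^2 * 10 = 36*10 = 31
  bit 3 = 1: r = r^2 * 10 mod 47 = 31^2 * 10 = 21*10 = 22
  -> B = 22
s = B^a = 22^42 mod 47  (bits of 42 = 101010)
  bit 0 = 1: r = r^2 * 22 mod 47 = 1^2 * 22 = 1*22 = 22
  bit 1 = 0: r = r^2 mod 47 = 22^2 = 14
  bit 2 = 1: r = r^2 * 22 mod 47 = 14^2 * 22 = 8*22 = 35
  bit 3 = 0: r = r^2 mod 47 = 35^2 = 3
  bit 4 = 1: r = r^2 * 22 mod 47 = 3^2 * 22 = 9*22 = 10
  bit 5 = 0: r = r^2 mod 47 = 10^2 = 6
  -> s = B^a = 6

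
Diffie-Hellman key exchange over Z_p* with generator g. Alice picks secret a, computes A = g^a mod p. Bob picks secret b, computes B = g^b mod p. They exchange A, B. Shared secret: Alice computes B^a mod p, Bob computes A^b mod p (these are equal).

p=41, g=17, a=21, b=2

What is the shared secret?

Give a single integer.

Answer: 2

Derivation:
A = 17^21 mod 41  (bits of 21 = 10101)
  bit 0 = 1: r = r^2 * 17 mod 41 = 1^2 * 17 = 1*17 = 17
  bit 1 = 0: r = r^2 mod 41 = 17^2 = 2
  bit 2 = 1: r = r^2 * 17 mod 41 = 2^2 * 17 = 4*17 = 27
  bit 3 = 0: r = r^2 mod 41 = 27^2 = 32
  bit 4 = 1: r = r^2 * 17 mod 41 = 32^2 * 17 = 40*17 = 24
  -> A = 24
B = 17^2 mod 41  (bits of 2 = 10)
  bit 0 = 1: r = r^2 * 17 mod 41 = 1^2 * 17 = 1*17 = 17
  bit 1 = 0: r = r^2 mod 41 = 17^2 = 2
  -> B = 2
s = B^a = 2^21 mod 41  (bits of 21 = 10101)
  bit 0 = 1: r = r^2 * 2 mod 41 = 1^2 * 2 = 1*2 = 2
  bit 1 = 0: r = r^2 mod 41 = 2^2 = 4
  bit 2 = 1: r = r^2 * 2 mod 41 = 4^2 * 2 = 16*2 = 32
  bit 3 = 0: r = r^2 mod 41 = 32^2 = 40
  bit 4 = 1: r = r^2 * 2 mod 41 = 40^2 * 2 = 1*2 = 2
  -> s = B^a = 2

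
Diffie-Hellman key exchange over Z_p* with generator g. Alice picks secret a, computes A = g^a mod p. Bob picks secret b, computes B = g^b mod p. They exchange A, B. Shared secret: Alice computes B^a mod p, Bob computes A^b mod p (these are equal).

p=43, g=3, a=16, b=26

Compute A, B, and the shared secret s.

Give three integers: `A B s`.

Answer: 23 15 17

Derivation:
A = 3^16 mod 43  (bits of 16 = 10000)
  bit 0 = 1: r = r^2 * 3 mod 43 = 1^2 * 3 = 1*3 = 3
  bit 1 = 0: r = r^2 mod 43 = 3^2 = 9
  bit 2 = 0: r = r^2 mod 43 = 9^2 = 38
  bit 3 = 0: r = r^2 mod 43 = 38^2 = 25
  bit 4 = 0: r = r^2 mod 43 = 25^2 = 23
  -> A = 23
B = 3^26 mod 43  (bits of 26 = 11010)
  bit 0 = 1: r = r^2 * 3 mod 43 = 1^2 * 3 = 1*3 = 3
  bit 1 = 1: r = r^2 * 3 mod 43 = 3^2 * 3 = 9*3 = 27
  bit 2 = 0: r = r^2 mod 43 = 27^2 = 41
  bit 3 = 1: r = r^2 * 3 mod 43 = 41^2 * 3 = 4*3 = 12
  bit 4 = 0: r = r^2 mod 43 = 12^2 = 15
  -> B = 15
s = B^a = 15^16 mod 43  (bits of 16 = 10000)
  bit 0 = 1: r = r^2 * 15 mod 43 = 1^2 * 15 = 1*15 = 15
  bit 1 = 0: r = r^2 mod 43 = 15^2 = 10
  bit 2 = 0: r = r^2 mod 43 = 10^2 = 14
  bit 3 = 0: r = r^2 mod 43 = 14^2 = 24
  bit 4 = 0: r = r^2 mod 43 = 24^2 = 17
  -> s = B^a = 17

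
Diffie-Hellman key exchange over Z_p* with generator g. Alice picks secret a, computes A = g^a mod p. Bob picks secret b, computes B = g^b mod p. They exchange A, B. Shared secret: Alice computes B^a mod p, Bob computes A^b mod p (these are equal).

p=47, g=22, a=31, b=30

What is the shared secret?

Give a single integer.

Answer: 3

Derivation:
A = 22^31 mod 47  (bits of 31 = 11111)
  bit 0 = 1: r = r^2 * 22 mod 47 = 1^2 * 22 = 1*22 = 22
  bit 1 = 1: r = r^2 * 22 mod 47 = 22^2 * 22 = 14*22 = 26
  bit 2 = 1: r = r^2 * 22 mod 47 = 26^2 * 22 = 18*22 = 20
  bit 3 = 1: r = r^2 * 22 mod 47 = 20^2 * 22 = 24*22 = 11
  bit 4 = 1: r = r^2 * 22 mod 47 = 11^2 * 22 = 27*22 = 30
  -> A = 30
B = 22^30 mod 47  (bits of 30 = 11110)
  bit 0 = 1: r = r^2 * 22 mod 47 = 1^2 * 22 = 1*22 = 22
  bit 1 = 1: r = r^2 * 22 mod 47 = 22^2 * 22 = 14*22 = 26
  bit 2 = 1: r = r^2 * 22 mod 47 = 26^2 * 22 = 18*22 = 20
  bit 3 = 1: r = r^2 * 22 mod 47 = 20^2 * 22 = 24*22 = 11
  bit 4 = 0: r = r^2 mod 47 = 11^2 = 27
  -> B = 27
s = B^a = 27^31 mod 47  (bits of 31 = 11111)
  bit 0 = 1: r = r^2 * 27 mod 47 = 1^2 * 27 = 1*27 = 27
  bit 1 = 1: r = r^2 * 27 mod 47 = 27^2 * 27 = 24*27 = 37
  bit 2 = 1: r = r^2 * 27 mod 47 = 37^2 * 27 = 6*27 = 21
  bit 3 = 1: r = r^2 * 27 mod 47 = 21^2 * 27 = 18*27 = 16
  bit 4 = 1: r = r^2 * 27 mod 47 = 16^2 * 27 = 21*27 = 3
  -> s = B^a = 3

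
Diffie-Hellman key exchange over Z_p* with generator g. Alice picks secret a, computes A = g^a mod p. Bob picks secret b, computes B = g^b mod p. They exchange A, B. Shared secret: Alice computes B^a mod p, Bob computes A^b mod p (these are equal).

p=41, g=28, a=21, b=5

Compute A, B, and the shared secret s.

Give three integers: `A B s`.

A = 28^21 mod 41  (bits of 21 = 10101)
  bit 0 = 1: r = r^2 * 28 mod 41 = 1^2 * 28 = 1*28 = 28
  bit 1 = 0: r = r^2 mod 41 = 28^2 = 5
  bit 2 = 1: r = r^2 * 28 mod 41 = 5^2 * 28 = 25*28 = 3
  bit 3 = 0: r = r^2 mod 41 = 3^2 = 9
  bit 4 = 1: r = r^2 * 28 mod 41 = 9^2 * 28 = 40*28 = 13
  -> A = 13
B = 28^5 mod 41  (bits of 5 = 101)
  bit 0 = 1: r = r^2 * 28 mod 41 = 1^2 * 28 = 1*28 = 28
  bit 1 = 0: r = r^2 mod 41 = 28^2 = 5
  bit 2 = 1: r = r^2 * 28 mod 41 = 5^2 * 28 = 25*28 = 3
  -> B = 3
s = B^a = 3^21 mod 41  (bits of 21 = 10101)
  bit 0 = 1: r = r^2 * 3 mod 41 = 1^2 * 3 = 1*3 = 3
  bit 1 = 0: r = r^2 mod 41 = 3^2 = 9
  bit 2 = 1: r = r^2 * 3 mod 41 = 9^2 * 3 = 40*3 = 38
  bit 3 = 0: r = r^2 mod 41 = 38^2 = 9
  bit 4 = 1: r = r^2 * 3 mod 41 = 9^2 * 3 = 40*3 = 38
  -> s = B^a = 38

Answer: 13 3 38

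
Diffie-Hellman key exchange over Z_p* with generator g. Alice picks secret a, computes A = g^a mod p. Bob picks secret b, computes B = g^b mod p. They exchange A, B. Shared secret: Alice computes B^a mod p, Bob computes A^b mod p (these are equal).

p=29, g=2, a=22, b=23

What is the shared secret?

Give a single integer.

Answer: 4

Derivation:
A = 2^22 mod 29  (bits of 22 = 10110)
  bit 0 = 1: r = r^2 * 2 mod 29 = 1^2 * 2 = 1*2 = 2
  bit 1 = 0: r = r^2 mod 29 = 2^2 = 4
  bit 2 = 1: r = r^2 * 2 mod 29 = 4^2 * 2 = 16*2 = 3
  bit 3 = 1: r = r^2 * 2 mod 29 = 3^2 * 2 = 9*2 = 18
  bit 4 = 0: r = r^2 mod 29 = 18^2 = 5
  -> A = 5
B = 2^23 mod 29  (bits of 23 = 10111)
  bit 0 = 1: r = r^2 * 2 mod 29 = 1^2 * 2 = 1*2 = 2
  bit 1 = 0: r = r^2 mod 29 = 2^2 = 4
  bit 2 = 1: r = r^2 * 2 mod 29 = 4^2 * 2 = 16*2 = 3
  bit 3 = 1: r = r^2 * 2 mod 29 = 3^2 * 2 = 9*2 = 18
  bit 4 = 1: r = r^2 * 2 mod 29 = 18^2 * 2 = 5*2 = 10
  -> B = 10
s = B^a = 10^22 mod 29  (bits of 22 = 10110)
  bit 0 = 1: r = r^2 * 10 mod 29 = 1^2 * 10 = 1*10 = 10
  bit 1 = 0: r = r^2 mod 29 = 10^2 = 13
  bit 2 = 1: r = r^2 * 10 mod 29 = 13^2 * 10 = 24*10 = 8
  bit 3 = 1: r = r^2 * 10 mod 29 = 8^2 * 10 = 6*10 = 2
  bit 4 = 0: r = r^2 mod 29 = 2^2 = 4
  -> s = B^a = 4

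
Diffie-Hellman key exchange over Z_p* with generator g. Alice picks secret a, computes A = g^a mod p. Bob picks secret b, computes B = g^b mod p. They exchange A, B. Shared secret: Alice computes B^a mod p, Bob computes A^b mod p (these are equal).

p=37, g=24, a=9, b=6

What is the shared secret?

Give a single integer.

A = 24^9 mod 37  (bits of 9 = 1001)
  bit 0 = 1: r = r^2 * 24 mod 37 = 1^2 * 24 = 1*24 = 24
  bit 1 = 0: r = r^2 mod 37 = 24^2 = 21
  bit 2 = 0: r = r^2 mod 37 = 21^2 = 34
  bit 3 = 1: r = r^2 * 24 mod 37 = 34^2 * 24 = 9*24 = 31
  -> A = 31
B = 24^6 mod 37  (bits of 6 = 110)
  bit 0 = 1: r = r^2 * 24 mod 37 = 1^2 * 24 = 1*24 = 24
  bit 1 = 1: r = r^2 * 24 mod 37 = 24^2 * 24 = 21*24 = 23
  bit 2 = 0: r = r^2 mod 37 = 23^2 = 11
  -> B = 11
s = B^a = 11^9 mod 37  (bits of 9 = 1001)
  bit 0 = 1: r = r^2 * 11 mod 37 = 1^2 * 11 = 1*11 = 11
  bit 1 = 0: r = r^2 mod 37 = 11^2 = 10
  bit 2 = 0: r = r^2 mod 37 = 10^2 = 26
  bit 3 = 1: r = r^2 * 11 mod 37 = 26^2 * 11 = 10*11 = 36
  -> s = B^a = 36

Answer: 36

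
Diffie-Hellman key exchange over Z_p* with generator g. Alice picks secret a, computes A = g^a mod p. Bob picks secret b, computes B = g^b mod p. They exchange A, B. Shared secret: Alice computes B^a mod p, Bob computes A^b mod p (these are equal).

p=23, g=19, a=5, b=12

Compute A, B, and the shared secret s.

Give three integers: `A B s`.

Answer: 11 4 12

Derivation:
A = 19^5 mod 23  (bits of 5 = 101)
  bit 0 = 1: r = r^2 * 19 mod 23 = 1^2 * 19 = 1*19 = 19
  bit 1 = 0: r = r^2 mod 23 = 19^2 = 16
  bit 2 = 1: r = r^2 * 19 mod 23 = 16^2 * 19 = 3*19 = 11
  -> A = 11
B = 19^12 mod 23  (bits of 12 = 1100)
  bit 0 = 1: r = r^2 * 19 mod 23 = 1^2 * 19 = 1*19 = 19
  bit 1 = 1: r = r^2 * 19 mod 23 = 19^2 * 19 = 16*19 = 5
  bit 2 = 0: r = r^2 mod 23 = 5^2 = 2
  bit 3 = 0: r = r^2 mod 23 = 2^2 = 4
  -> B = 4
s = B^a = 4^5 mod 23  (bits of 5 = 101)
  bit 0 = 1: r = r^2 * 4 mod 23 = 1^2 * 4 = 1*4 = 4
  bit 1 = 0: r = r^2 mod 23 = 4^2 = 16
  bit 2 = 1: r = r^2 * 4 mod 23 = 16^2 * 4 = 3*4 = 12
  -> s = B^a = 12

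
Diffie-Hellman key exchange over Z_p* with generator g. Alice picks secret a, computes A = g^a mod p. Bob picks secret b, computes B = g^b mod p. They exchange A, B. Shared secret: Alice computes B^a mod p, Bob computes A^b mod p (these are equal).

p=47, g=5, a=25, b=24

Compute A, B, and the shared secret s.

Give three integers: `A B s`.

Answer: 22 42 25

Derivation:
A = 5^25 mod 47  (bits of 25 = 11001)
  bit 0 = 1: r = r^2 * 5 mod 47 = 1^2 * 5 = 1*5 = 5
  bit 1 = 1: r = r^2 * 5 mod 47 = 5^2 * 5 = 25*5 = 31
  bit 2 = 0: r = r^2 mod 47 = 31^2 = 21
  bit 3 = 0: r = r^2 mod 47 = 21^2 = 18
  bit 4 = 1: r = r^2 * 5 mod 47 = 18^2 * 5 = 42*5 = 22
  -> A = 22
B = 5^24 mod 47  (bits of 24 = 11000)
  bit 0 = 1: r = r^2 * 5 mod 47 = 1^2 * 5 = 1*5 = 5
  bit 1 = 1: r = r^2 * 5 mod 47 = 5^2 * 5 = 25*5 = 31
  bit 2 = 0: r = r^2 mod 47 = 31^2 = 21
  bit 3 = 0: r = r^2 mod 47 = 21^2 = 18
  bit 4 = 0: r = r^2 mod 47 = 18^2 = 42
  -> B = 42
s = B^a = 42^25 mod 47  (bits of 25 = 11001)
  bit 0 = 1: r = r^2 * 42 mod 47 = 1^2 * 42 = 1*42 = 42
  bit 1 = 1: r = r^2 * 42 mod 47 = 42^2 * 42 = 25*42 = 16
  bit 2 = 0: r = r^2 mod 47 = 16^2 = 21
  bit 3 = 0: r = r^2 mod 47 = 21^2 = 18
  bit 4 = 1: r = r^2 * 42 mod 47 = 18^2 * 42 = 42*42 = 25
  -> s = B^a = 25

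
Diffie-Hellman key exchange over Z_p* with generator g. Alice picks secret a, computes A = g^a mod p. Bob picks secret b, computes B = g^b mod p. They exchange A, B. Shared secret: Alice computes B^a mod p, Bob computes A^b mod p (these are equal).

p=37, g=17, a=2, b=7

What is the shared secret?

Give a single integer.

A = 17^2 mod 37  (bits of 2 = 10)
  bit 0 = 1: r = r^2 * 17 mod 37 = 1^2 * 17 = 1*17 = 17
  bit 1 = 0: r = r^2 mod 37 = 17^2 = 30
  -> A = 30
B = 17^7 mod 37  (bits of 7 = 111)
  bit 0 = 1: r = r^2 * 17 mod 37 = 1^2 * 17 = 1*17 = 17
  bit 1 = 1: r = r^2 * 17 mod 37 = 17^2 * 17 = 30*17 = 29
  bit 2 = 1: r = r^2 * 17 mod 37 = 29^2 * 17 = 27*17 = 15
  -> B = 15
s = B^a = 15^2 mod 37  (bits of 2 = 10)
  bit 0 = 1: r = r^2 * 15 mod 37 = 1^2 * 15 = 1*15 = 15
  bit 1 = 0: r = r^2 mod 37 = 15^2 = 3
  -> s = B^a = 3

Answer: 3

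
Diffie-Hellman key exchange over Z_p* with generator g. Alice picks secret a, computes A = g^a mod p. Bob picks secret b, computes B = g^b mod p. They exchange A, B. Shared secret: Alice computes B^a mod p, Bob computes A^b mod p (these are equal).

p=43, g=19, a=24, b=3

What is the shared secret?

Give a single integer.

A = 19^24 mod 43  (bits of 24 = 11000)
  bit 0 = 1: r = r^2 * 19 mod 43 = 1^2 * 19 = 1*19 = 19
  bit 1 = 1: r = r^2 * 19 mod 43 = 19^2 * 19 = 17*19 = 22
  bit 2 = 0: r = r^2 mod 43 = 22^2 = 11
  bit 3 = 0: r = r^2 mod 43 = 11^2 = 35
  bit 4 = 0: r = r^2 mod 43 = 35^2 = 21
  -> A = 21
B = 19^3 mod 43  (bits of 3 = 11)
  bit 0 = 1: r = r^2 * 19 mod 43 = 1^2 * 19 = 1*19 = 19
  bit 1 = 1: r = r^2 * 19 mod 43 = 19^2 * 19 = 17*19 = 22
  -> B = 22
s = B^a = 22^24 mod 43  (bits of 24 = 11000)
  bit 0 = 1: r = r^2 * 22 mod 43 = 1^2 * 22 = 1*22 = 22
  bit 1 = 1: r = r^2 * 22 mod 43 = 22^2 * 22 = 11*22 = 27
  bit 2 = 0: r = r^2 mod 43 = 27^2 = 41
  bit 3 = 0: r = r^2 mod 43 = 41^2 = 4
  bit 4 = 0: r = r^2 mod 43 = 4^2 = 16
  -> s = B^a = 16

Answer: 16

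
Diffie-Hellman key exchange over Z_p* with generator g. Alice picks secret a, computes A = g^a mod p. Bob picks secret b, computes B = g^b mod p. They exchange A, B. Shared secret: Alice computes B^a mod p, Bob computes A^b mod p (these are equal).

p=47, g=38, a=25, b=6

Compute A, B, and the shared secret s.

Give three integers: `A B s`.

Answer: 13 12 3

Derivation:
A = 38^25 mod 47  (bits of 25 = 11001)
  bit 0 = 1: r = r^2 * 38 mod 47 = 1^2 * 38 = 1*38 = 38
  bit 1 = 1: r = r^2 * 38 mod 47 = 38^2 * 38 = 34*38 = 23
  bit 2 = 0: r = r^2 mod 47 = 23^2 = 12
  bit 3 = 0: r = r^2 mod 47 = 12^2 = 3
  bit 4 = 1: r = r^2 * 38 mod 47 = 3^2 * 38 = 9*38 = 13
  -> A = 13
B = 38^6 mod 47  (bits of 6 = 110)
  bit 0 = 1: r = r^2 * 38 mod 47 = 1^2 * 38 = 1*38 = 38
  bit 1 = 1: r = r^2 * 38 mod 47 = 38^2 * 38 = 34*38 = 23
  bit 2 = 0: r = r^2 mod 47 = 23^2 = 12
  -> B = 12
s = B^a = 12^25 mod 47  (bits of 25 = 11001)
  bit 0 = 1: r = r^2 * 12 mod 47 = 1^2 * 12 = 1*12 = 12
  bit 1 = 1: r = r^2 * 12 mod 47 = 12^2 * 12 = 3*12 = 36
  bit 2 = 0: r = r^2 mod 47 = 36^2 = 27
  bit 3 = 0: r = r^2 mod 47 = 27^2 = 24
  bit 4 = 1: r = r^2 * 12 mod 47 = 24^2 * 12 = 12*12 = 3
  -> s = B^a = 3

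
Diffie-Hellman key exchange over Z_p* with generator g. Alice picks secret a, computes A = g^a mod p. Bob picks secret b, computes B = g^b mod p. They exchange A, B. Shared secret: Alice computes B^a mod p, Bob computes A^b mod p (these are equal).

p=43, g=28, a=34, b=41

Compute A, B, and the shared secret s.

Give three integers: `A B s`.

A = 28^34 mod 43  (bits of 34 = 100010)
  bit 0 = 1: r = r^2 * 28 mod 43 = 1^2 * 28 = 1*28 = 28
  bit 1 = 0: r = r^2 mod 43 = 28^2 = 10
  bit 2 = 0: r = r^2 mod 43 = 10^2 = 14
  bit 3 = 0: r = r^2 mod 43 = 14^2 = 24
  bit 4 = 1: r = r^2 * 28 mod 43 = 24^2 * 28 = 17*28 = 3
  bit 5 = 0: r = r^2 mod 43 = 3^2 = 9
  -> A = 9
B = 28^41 mod 43  (bits of 41 = 101001)
  bit 0 = 1: r = r^2 * 28 mod 43 = 1^2 * 28 = 1*28 = 28
  bit 1 = 0: r = r^2 mod 43 = 28^2 = 10
  bit 2 = 1: r = r^2 * 28 mod 43 = 10^2 * 28 = 14*28 = 5
  bit 3 = 0: r = r^2 mod 43 = 5^2 = 25
  bit 4 = 0: r = r^2 mod 43 = 25^2 = 23
  bit 5 = 1: r = r^2 * 28 mod 43 = 23^2 * 28 = 13*28 = 20
  -> B = 20
s = B^a = 20^34 mod 43  (bits of 34 = 100010)
  bit 0 = 1: r = r^2 * 20 mod 43 = 1^2 * 20 = 1*20 = 20
  bit 1 = 0: r = r^2 mod 43 = 20^2 = 13
  bit 2 = 0: r = r^2 mod 43 = 13^2 = 40
  bit 3 = 0: r = r^2 mod 43 = 40^2 = 9
  bit 4 = 1: r = r^2 * 20 mod 43 = 9^2 * 20 = 38*20 = 29
  bit 5 = 0: r = r^2 mod 43 = 29^2 = 24
  -> s = B^a = 24

Answer: 9 20 24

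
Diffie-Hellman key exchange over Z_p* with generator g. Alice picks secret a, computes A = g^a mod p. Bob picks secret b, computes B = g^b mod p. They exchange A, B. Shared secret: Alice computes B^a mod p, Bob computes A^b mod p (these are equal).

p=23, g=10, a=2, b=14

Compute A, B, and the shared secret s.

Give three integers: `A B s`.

Answer: 8 12 6

Derivation:
A = 10^2 mod 23  (bits of 2 = 10)
  bit 0 = 1: r = r^2 * 10 mod 23 = 1^2 * 10 = 1*10 = 10
  bit 1 = 0: r = r^2 mod 23 = 10^2 = 8
  -> A = 8
B = 10^14 mod 23  (bits of 14 = 1110)
  bit 0 = 1: r = r^2 * 10 mod 23 = 1^2 * 10 = 1*10 = 10
  bit 1 = 1: r = r^2 * 10 mod 23 = 10^2 * 10 = 8*10 = 11
  bit 2 = 1: r = r^2 * 10 mod 23 = 11^2 * 10 = 6*10 = 14
  bit 3 = 0: r = r^2 mod 23 = 14^2 = 12
  -> B = 12
s = B^a = 12^2 mod 23  (bits of 2 = 10)
  bit 0 = 1: r = r^2 * 12 mod 23 = 1^2 * 12 = 1*12 = 12
  bit 1 = 0: r = r^2 mod 23 = 12^2 = 6
  -> s = B^a = 6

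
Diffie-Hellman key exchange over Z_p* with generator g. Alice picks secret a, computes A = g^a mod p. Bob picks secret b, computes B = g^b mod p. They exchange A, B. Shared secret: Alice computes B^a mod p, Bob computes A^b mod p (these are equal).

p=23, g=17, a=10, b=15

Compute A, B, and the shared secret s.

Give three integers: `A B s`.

Answer: 4 15 3

Derivation:
A = 17^10 mod 23  (bits of 10 = 1010)
  bit 0 = 1: r = r^2 * 17 mod 23 = 1^2 * 17 = 1*17 = 17
  bit 1 = 0: r = r^2 mod 23 = 17^2 = 13
  bit 2 = 1: r = r^2 * 17 mod 23 = 13^2 * 17 = 8*17 = 21
  bit 3 = 0: r = r^2 mod 23 = 21^2 = 4
  -> A = 4
B = 17^15 mod 23  (bits of 15 = 1111)
  bit 0 = 1: r = r^2 * 17 mod 23 = 1^2 * 17 = 1*17 = 17
  bit 1 = 1: r = r^2 * 17 mod 23 = 17^2 * 17 = 13*17 = 14
  bit 2 = 1: r = r^2 * 17 mod 23 = 14^2 * 17 = 12*17 = 20
  bit 3 = 1: r = r^2 * 17 mod 23 = 20^2 * 17 = 9*17 = 15
  -> B = 15
s = B^a = 15^10 mod 23  (bits of 10 = 1010)
  bit 0 = 1: r = r^2 * 15 mod 23 = 1^2 * 15 = 1*15 = 15
  bit 1 = 0: r = r^2 mod 23 = 15^2 = 18
  bit 2 = 1: r = r^2 * 15 mod 23 = 18^2 * 15 = 2*15 = 7
  bit 3 = 0: r = r^2 mod 23 = 7^2 = 3
  -> s = B^a = 3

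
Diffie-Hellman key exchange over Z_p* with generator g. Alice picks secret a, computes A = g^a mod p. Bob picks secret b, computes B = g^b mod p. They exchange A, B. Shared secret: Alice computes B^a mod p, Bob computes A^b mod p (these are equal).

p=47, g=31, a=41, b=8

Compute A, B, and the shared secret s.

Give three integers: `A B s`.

A = 31^41 mod 47  (bits of 41 = 101001)
  bit 0 = 1: r = r^2 * 31 mod 47 = 1^2 * 31 = 1*31 = 31
  bit 1 = 0: r = r^2 mod 47 = 31^2 = 21
  bit 2 = 1: r = r^2 * 31 mod 47 = 21^2 * 31 = 18*31 = 41
  bit 3 = 0: r = r^2 mod 47 = 41^2 = 36
  bit 4 = 0: r = r^2 mod 47 = 36^2 = 27
  bit 5 = 1: r = r^2 * 31 mod 47 = 27^2 * 31 = 24*31 = 39
  -> A = 39
B = 31^8 mod 47  (bits of 8 = 1000)
  bit 0 = 1: r = r^2 * 31 mod 47 = 1^2 * 31 = 1*31 = 31
  bit 1 = 0: r = r^2 mod 47 = 31^2 = 21
  bit 2 = 0: r = r^2 mod 47 = 21^2 = 18
  bit 3 = 0: r = r^2 mod 47 = 18^2 = 42
  -> B = 42
s = B^a = 42^41 mod 47  (bits of 41 = 101001)
  bit 0 = 1: r = r^2 * 42 mod 47 = 1^2 * 42 = 1*42 = 42
  bit 1 = 0: r = r^2 mod 47 = 42^2 = 25
  bit 2 = 1: r = r^2 * 42 mod 47 = 25^2 * 42 = 14*42 = 24
  bit 3 = 0: r = r^2 mod 47 = 24^2 = 12
  bit 4 = 0: r = r^2 mod 47 = 12^2 = 3
  bit 5 = 1: r = r^2 * 42 mod 47 = 3^2 * 42 = 9*42 = 2
  -> s = B^a = 2

Answer: 39 42 2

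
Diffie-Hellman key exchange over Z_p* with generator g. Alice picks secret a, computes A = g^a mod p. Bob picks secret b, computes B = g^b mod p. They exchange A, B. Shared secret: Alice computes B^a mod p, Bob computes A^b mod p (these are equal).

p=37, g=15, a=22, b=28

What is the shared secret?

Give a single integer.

Answer: 9

Derivation:
A = 15^22 mod 37  (bits of 22 = 10110)
  bit 0 = 1: r = r^2 * 15 mod 37 = 1^2 * 15 = 1*15 = 15
  bit 1 = 0: r = r^2 mod 37 = 15^2 = 3
  bit 2 = 1: r = r^2 * 15 mod 37 = 3^2 * 15 = 9*15 = 24
  bit 3 = 1: r = r^2 * 15 mod 37 = 24^2 * 15 = 21*15 = 19
  bit 4 = 0: r = r^2 mod 37 = 19^2 = 28
  -> A = 28
B = 15^28 mod 37  (bits of 28 = 11100)
  bit 0 = 1: r = r^2 * 15 mod 37 = 1^2 * 15 = 1*15 = 15
  bit 1 = 1: r = r^2 * 15 mod 37 = 15^2 * 15 = 3*15 = 8
  bit 2 = 1: r = r^2 * 15 mod 37 = 8^2 * 15 = 27*15 = 35
  bit 3 = 0: r = r^2 mod 37 = 35^2 = 4
  bit 4 = 0: r = r^2 mod 37 = 4^2 = 16
  -> B = 16
s = B^a = 16^22 mod 37  (bits of 22 = 10110)
  bit 0 = 1: r = r^2 * 16 mod 37 = 1^2 * 16 = 1*16 = 16
  bit 1 = 0: r = r^2 mod 37 = 16^2 = 34
  bit 2 = 1: r = r^2 * 16 mod 37 = 34^2 * 16 = 9*16 = 33
  bit 3 = 1: r = r^2 * 16 mod 37 = 33^2 * 16 = 16*16 = 34
  bit 4 = 0: r = r^2 mod 37 = 34^2 = 9
  -> s = B^a = 9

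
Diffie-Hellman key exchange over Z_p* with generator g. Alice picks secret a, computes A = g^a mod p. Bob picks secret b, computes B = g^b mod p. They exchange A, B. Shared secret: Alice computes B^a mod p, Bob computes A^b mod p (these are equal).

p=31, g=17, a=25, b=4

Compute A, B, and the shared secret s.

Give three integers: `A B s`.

Answer: 6 7 25

Derivation:
A = 17^25 mod 31  (bits of 25 = 11001)
  bit 0 = 1: r = r^2 * 17 mod 31 = 1^2 * 17 = 1*17 = 17
  bit 1 = 1: r = r^2 * 17 mod 31 = 17^2 * 17 = 10*17 = 15
  bit 2 = 0: r = r^2 mod 31 = 15^2 = 8
  bit 3 = 0: r = r^2 mod 31 = 8^2 = 2
  bit 4 = 1: r = r^2 * 17 mod 31 = 2^2 * 17 = 4*17 = 6
  -> A = 6
B = 17^4 mod 31  (bits of 4 = 100)
  bit 0 = 1: r = r^2 * 17 mod 31 = 1^2 * 17 = 1*17 = 17
  bit 1 = 0: r = r^2 mod 31 = 17^2 = 10
  bit 2 = 0: r = r^2 mod 31 = 10^2 = 7
  -> B = 7
s = B^a = 7^25 mod 31  (bits of 25 = 11001)
  bit 0 = 1: r = r^2 * 7 mod 31 = 1^2 * 7 = 1*7 = 7
  bit 1 = 1: r = r^2 * 7 mod 31 = 7^2 * 7 = 18*7 = 2
  bit 2 = 0: r = r^2 mod 31 = 2^2 = 4
  bit 3 = 0: r = r^2 mod 31 = 4^2 = 16
  bit 4 = 1: r = r^2 * 7 mod 31 = 16^2 * 7 = 8*7 = 25
  -> s = B^a = 25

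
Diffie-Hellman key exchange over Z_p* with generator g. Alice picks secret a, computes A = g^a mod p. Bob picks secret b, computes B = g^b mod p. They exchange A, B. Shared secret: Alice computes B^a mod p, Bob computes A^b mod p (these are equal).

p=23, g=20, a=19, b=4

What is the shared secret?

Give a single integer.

A = 20^19 mod 23  (bits of 19 = 10011)
  bit 0 = 1: r = r^2 * 20 mod 23 = 1^2 * 20 = 1*20 = 20
  bit 1 = 0: r = r^2 mod 23 = 20^2 = 9
  bit 2 = 0: r = r^2 mod 23 = 9^2 = 12
  bit 3 = 1: r = r^2 * 20 mod 23 = 12^2 * 20 = 6*20 = 5
  bit 4 = 1: r = r^2 * 20 mod 23 = 5^2 * 20 = 2*20 = 17
  -> A = 17
B = 20^4 mod 23  (bits of 4 = 100)
  bit 0 = 1: r = r^2 * 20 mod 23 = 1^2 * 20 = 1*20 = 20
  bit 1 = 0: r = r^2 mod 23 = 20^2 = 9
  bit 2 = 0: r = r^2 mod 23 = 9^2 = 12
  -> B = 12
s = B^a = 12^19 mod 23  (bits of 19 = 10011)
  bit 0 = 1: r = r^2 * 12 mod 23 = 1^2 * 12 = 1*12 = 12
  bit 1 = 0: r = r^2 mod 23 = 12^2 = 6
  bit 2 = 0: r = r^2 mod 23 = 6^2 = 13
  bit 3 = 1: r = r^2 * 12 mod 23 = 13^2 * 12 = 8*12 = 4
  bit 4 = 1: r = r^2 * 12 mod 23 = 4^2 * 12 = 16*12 = 8
  -> s = B^a = 8

Answer: 8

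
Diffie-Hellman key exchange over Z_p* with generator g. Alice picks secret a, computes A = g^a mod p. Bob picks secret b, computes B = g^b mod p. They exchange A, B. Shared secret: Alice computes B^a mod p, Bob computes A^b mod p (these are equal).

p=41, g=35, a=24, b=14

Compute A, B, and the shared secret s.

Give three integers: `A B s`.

Answer: 16 21 18

Derivation:
A = 35^24 mod 41  (bits of 24 = 11000)
  bit 0 = 1: r = r^2 * 35 mod 41 = 1^2 * 35 = 1*35 = 35
  bit 1 = 1: r = r^2 * 35 mod 41 = 35^2 * 35 = 36*35 = 30
  bit 2 = 0: r = r^2 mod 41 = 30^2 = 39
  bit 3 = 0: r = r^2 mod 41 = 39^2 = 4
  bit 4 = 0: r = r^2 mod 41 = 4^2 = 16
  -> A = 16
B = 35^14 mod 41  (bits of 14 = 1110)
  bit 0 = 1: r = r^2 * 35 mod 41 = 1^2 * 35 = 1*35 = 35
  bit 1 = 1: r = r^2 * 35 mod 41 = 35^2 * 35 = 36*35 = 30
  bit 2 = 1: r = r^2 * 35 mod 41 = 30^2 * 35 = 39*35 = 12
  bit 3 = 0: r = r^2 mod 41 = 12^2 = 21
  -> B = 21
s = B^a = 21^24 mod 41  (bits of 24 = 11000)
  bit 0 = 1: r = r^2 * 21 mod 41 = 1^2 * 21 = 1*21 = 21
  bit 1 = 1: r = r^2 * 21 mod 41 = 21^2 * 21 = 31*21 = 36
  bit 2 = 0: r = r^2 mod 41 = 36^2 = 25
  bit 3 = 0: r = r^2 mod 41 = 25^2 = 10
  bit 4 = 0: r = r^2 mod 41 = 10^2 = 18
  -> s = B^a = 18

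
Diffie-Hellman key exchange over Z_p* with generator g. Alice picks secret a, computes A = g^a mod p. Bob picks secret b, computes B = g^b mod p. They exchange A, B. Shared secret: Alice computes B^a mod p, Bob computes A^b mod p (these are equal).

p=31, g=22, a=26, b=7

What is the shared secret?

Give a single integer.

Answer: 19

Derivation:
A = 22^26 mod 31  (bits of 26 = 11010)
  bit 0 = 1: r = r^2 * 22 mod 31 = 1^2 * 22 = 1*22 = 22
  bit 1 = 1: r = r^2 * 22 mod 31 = 22^2 * 22 = 19*22 = 15
  bit 2 = 0: r = r^2 mod 31 = 15^2 = 8
  bit 3 = 1: r = r^2 * 22 mod 31 = 8^2 * 22 = 2*22 = 13
  bit 4 = 0: r = r^2 mod 31 = 13^2 = 14
  -> A = 14
B = 22^7 mod 31  (bits of 7 = 111)
  bit 0 = 1: r = r^2 * 22 mod 31 = 1^2 * 22 = 1*22 = 22
  bit 1 = 1: r = r^2 * 22 mod 31 = 22^2 * 22 = 19*22 = 15
  bit 2 = 1: r = r^2 * 22 mod 31 = 15^2 * 22 = 8*22 = 21
  -> B = 21
s = B^a = 21^26 mod 31  (bits of 26 = 11010)
  bit 0 = 1: r = r^2 * 21 mod 31 = 1^2 * 21 = 1*21 = 21
  bit 1 = 1: r = r^2 * 21 mod 31 = 21^2 * 21 = 7*21 = 23
  bit 2 = 0: r = r^2 mod 31 = 23^2 = 2
  bit 3 = 1: r = r^2 * 21 mod 31 = 2^2 * 21 = 4*21 = 22
  bit 4 = 0: r = r^2 mod 31 = 22^2 = 19
  -> s = B^a = 19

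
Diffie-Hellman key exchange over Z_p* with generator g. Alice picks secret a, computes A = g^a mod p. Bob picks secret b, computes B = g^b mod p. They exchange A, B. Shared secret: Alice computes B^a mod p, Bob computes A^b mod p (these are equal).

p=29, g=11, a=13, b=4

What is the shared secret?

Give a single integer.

Answer: 7

Derivation:
A = 11^13 mod 29  (bits of 13 = 1101)
  bit 0 = 1: r = r^2 * 11 mod 29 = 1^2 * 11 = 1*11 = 11
  bit 1 = 1: r = r^2 * 11 mod 29 = 11^2 * 11 = 5*11 = 26
  bit 2 = 0: r = r^2 mod 29 = 26^2 = 9
  bit 3 = 1: r = r^2 * 11 mod 29 = 9^2 * 11 = 23*11 = 21
  -> A = 21
B = 11^4 mod 29  (bits of 4 = 100)
  bit 0 = 1: r = r^2 * 11 mod 29 = 1^2 * 11 = 1*11 = 11
  bit 1 = 0: r = r^2 mod 29 = 11^2 = 5
  bit 2 = 0: r = r^2 mod 29 = 5^2 = 25
  -> B = 25
s = B^a = 25^13 mod 29  (bits of 13 = 1101)
  bit 0 = 1: r = r^2 * 25 mod 29 = 1^2 * 25 = 1*25 = 25
  bit 1 = 1: r = r^2 * 25 mod 29 = 25^2 * 25 = 16*25 = 23
  bit 2 = 0: r = r^2 mod 29 = 23^2 = 7
  bit 3 = 1: r = r^2 * 25 mod 29 = 7^2 * 25 = 20*25 = 7
  -> s = B^a = 7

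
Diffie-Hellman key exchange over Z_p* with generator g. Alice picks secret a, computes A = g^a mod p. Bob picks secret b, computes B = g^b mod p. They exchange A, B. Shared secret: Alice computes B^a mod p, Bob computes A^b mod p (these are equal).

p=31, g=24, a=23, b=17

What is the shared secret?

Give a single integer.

A = 24^23 mod 31  (bits of 23 = 10111)
  bit 0 = 1: r = r^2 * 24 mod 31 = 1^2 * 24 = 1*24 = 24
  bit 1 = 0: r = r^2 mod 31 = 24^2 = 18
  bit 2 = 1: r = r^2 * 24 mod 31 = 18^2 * 24 = 14*24 = 26
  bit 3 = 1: r = r^2 * 24 mod 31 = 26^2 * 24 = 25*24 = 11
  bit 4 = 1: r = r^2 * 24 mod 31 = 11^2 * 24 = 28*24 = 21
  -> A = 21
B = 24^17 mod 31  (bits of 17 = 10001)
  bit 0 = 1: r = r^2 * 24 mod 31 = 1^2 * 24 = 1*24 = 24
  bit 1 = 0: r = r^2 mod 31 = 24^2 = 18
  bit 2 = 0: r = r^2 mod 31 = 18^2 = 14
  bit 3 = 0: r = r^2 mod 31 = 14^2 = 10
  bit 4 = 1: r = r^2 * 24 mod 31 = 10^2 * 24 = 7*24 = 13
  -> B = 13
s = B^a = 13^23 mod 31  (bits of 23 = 10111)
  bit 0 = 1: r = r^2 * 13 mod 31 = 1^2 * 13 = 1*13 = 13
  bit 1 = 0: r = r^2 mod 31 = 13^2 = 14
  bit 2 = 1: r = r^2 * 13 mod 31 = 14^2 * 13 = 10*13 = 6
  bit 3 = 1: r = r^2 * 13 mod 31 = 6^2 * 13 = 5*13 = 3
  bit 4 = 1: r = r^2 * 13 mod 31 = 3^2 * 13 = 9*13 = 24
  -> s = B^a = 24

Answer: 24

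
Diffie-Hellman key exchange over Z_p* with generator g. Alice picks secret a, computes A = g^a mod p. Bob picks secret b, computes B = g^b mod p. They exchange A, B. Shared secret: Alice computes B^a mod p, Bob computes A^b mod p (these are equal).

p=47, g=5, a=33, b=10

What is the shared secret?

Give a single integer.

Answer: 8

Derivation:
A = 5^33 mod 47  (bits of 33 = 100001)
  bit 0 = 1: r = r^2 * 5 mod 47 = 1^2 * 5 = 1*5 = 5
  bit 1 = 0: r = r^2 mod 47 = 5^2 = 25
  bit 2 = 0: r = r^2 mod 47 = 25^2 = 14
  bit 3 = 0: r = r^2 mod 47 = 14^2 = 8
  bit 4 = 0: r = r^2 mod 47 = 8^2 = 17
  bit 5 = 1: r = r^2 * 5 mod 47 = 17^2 * 5 = 7*5 = 35
  -> A = 35
B = 5^10 mod 47  (bits of 10 = 1010)
  bit 0 = 1: r = r^2 * 5 mod 47 = 1^2 * 5 = 1*5 = 5
  bit 1 = 0: r = r^2 mod 47 = 5^2 = 25
  bit 2 = 1: r = r^2 * 5 mod 47 = 25^2 * 5 = 14*5 = 23
  bit 3 = 0: r = r^2 mod 47 = 23^2 = 12
  -> B = 12
s = B^a = 12^33 mod 47  (bits of 33 = 100001)
  bit 0 = 1: r = r^2 * 12 mod 47 = 1^2 * 12 = 1*12 = 12
  bit 1 = 0: r = r^2 mod 47 = 12^2 = 3
  bit 2 = 0: r = r^2 mod 47 = 3^2 = 9
  bit 3 = 0: r = r^2 mod 47 = 9^2 = 34
  bit 4 = 0: r = r^2 mod 47 = 34^2 = 28
  bit 5 = 1: r = r^2 * 12 mod 47 = 28^2 * 12 = 32*12 = 8
  -> s = B^a = 8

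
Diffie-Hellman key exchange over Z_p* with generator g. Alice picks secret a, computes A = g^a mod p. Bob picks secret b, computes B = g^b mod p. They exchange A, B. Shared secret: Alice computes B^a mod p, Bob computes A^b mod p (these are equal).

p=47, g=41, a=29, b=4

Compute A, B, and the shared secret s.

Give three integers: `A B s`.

Answer: 15 27 6

Derivation:
A = 41^29 mod 47  (bits of 29 = 11101)
  bit 0 = 1: r = r^2 * 41 mod 47 = 1^2 * 41 = 1*41 = 41
  bit 1 = 1: r = r^2 * 41 mod 47 = 41^2 * 41 = 36*41 = 19
  bit 2 = 1: r = r^2 * 41 mod 47 = 19^2 * 41 = 32*41 = 43
  bit 3 = 0: r = r^2 mod 47 = 43^2 = 16
  bit 4 = 1: r = r^2 * 41 mod 47 = 16^2 * 41 = 21*41 = 15
  -> A = 15
B = 41^4 mod 47  (bits of 4 = 100)
  bit 0 = 1: r = r^2 * 41 mod 47 = 1^2 * 41 = 1*41 = 41
  bit 1 = 0: r = r^2 mod 47 = 41^2 = 36
  bit 2 = 0: r = r^2 mod 47 = 36^2 = 27
  -> B = 27
s = B^a = 27^29 mod 47  (bits of 29 = 11101)
  bit 0 = 1: r = r^2 * 27 mod 47 = 1^2 * 27 = 1*27 = 27
  bit 1 = 1: r = r^2 * 27 mod 47 = 27^2 * 27 = 24*27 = 37
  bit 2 = 1: r = r^2 * 27 mod 47 = 37^2 * 27 = 6*27 = 21
  bit 3 = 0: r = r^2 mod 47 = 21^2 = 18
  bit 4 = 1: r = r^2 * 27 mod 47 = 18^2 * 27 = 42*27 = 6
  -> s = B^a = 6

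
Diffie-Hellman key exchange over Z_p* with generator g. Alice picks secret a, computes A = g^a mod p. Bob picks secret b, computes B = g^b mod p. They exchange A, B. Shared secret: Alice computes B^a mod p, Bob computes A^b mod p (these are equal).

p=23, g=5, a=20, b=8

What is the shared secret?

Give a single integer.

A = 5^20 mod 23  (bits of 20 = 10100)
  bit 0 = 1: r = r^2 * 5 mod 23 = 1^2 * 5 = 1*5 = 5
  bit 1 = 0: r = r^2 mod 23 = 5^2 = 2
  bit 2 = 1: r = r^2 * 5 mod 23 = 2^2 * 5 = 4*5 = 20
  bit 3 = 0: r = r^2 mod 23 = 20^2 = 9
  bit 4 = 0: r = r^2 mod 23 = 9^2 = 12
  -> A = 12
B = 5^8 mod 23  (bits of 8 = 1000)
  bit 0 = 1: r = r^2 * 5 mod 23 = 1^2 * 5 = 1*5 = 5
  bit 1 = 0: r = r^2 mod 23 = 5^2 = 2
  bit 2 = 0: r = r^2 mod 23 = 2^2 = 4
  bit 3 = 0: r = r^2 mod 23 = 4^2 = 16
  -> B = 16
s = B^a = 16^20 mod 23  (bits of 20 = 10100)
  bit 0 = 1: r = r^2 * 16 mod 23 = 1^2 * 16 = 1*16 = 16
  bit 1 = 0: r = r^2 mod 23 = 16^2 = 3
  bit 2 = 1: r = r^2 * 16 mod 23 = 3^2 * 16 = 9*16 = 6
  bit 3 = 0: r = r^2 mod 23 = 6^2 = 13
  bit 4 = 0: r = r^2 mod 23 = 13^2 = 8
  -> s = B^a = 8

Answer: 8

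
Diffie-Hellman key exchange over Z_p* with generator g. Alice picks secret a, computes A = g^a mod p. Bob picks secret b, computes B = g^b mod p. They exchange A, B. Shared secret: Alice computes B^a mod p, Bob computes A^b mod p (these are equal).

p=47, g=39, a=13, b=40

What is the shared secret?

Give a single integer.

A = 39^13 mod 47  (bits of 13 = 1101)
  bit 0 = 1: r = r^2 * 39 mod 47 = 1^2 * 39 = 1*39 = 39
  bit 1 = 1: r = r^2 * 39 mod 47 = 39^2 * 39 = 17*39 = 5
  bit 2 = 0: r = r^2 mod 47 = 5^2 = 25
  bit 3 = 1: r = r^2 * 39 mod 47 = 25^2 * 39 = 14*39 = 29
  -> A = 29
B = 39^40 mod 47  (bits of 40 = 101000)
  bit 0 = 1: r = r^2 * 39 mod 47 = 1^2 * 39 = 1*39 = 39
  bit 1 = 0: r = r^2 mod 47 = 39^2 = 17
  bit 2 = 1: r = r^2 * 39 mod 47 = 17^2 * 39 = 7*39 = 38
  bit 3 = 0: r = r^2 mod 47 = 38^2 = 34
  bit 4 = 0: r = r^2 mod 47 = 34^2 = 28
  bit 5 = 0: r = r^2 mod 47 = 28^2 = 32
  -> B = 32
s = B^a = 32^13 mod 47  (bits of 13 = 1101)
  bit 0 = 1: r = r^2 * 32 mod 47 = 1^2 * 32 = 1*32 = 32
  bit 1 = 1: r = r^2 * 32 mod 47 = 32^2 * 32 = 37*32 = 9
  bit 2 = 0: r = r^2 mod 47 = 9^2 = 34
  bit 3 = 1: r = r^2 * 32 mod 47 = 34^2 * 32 = 28*32 = 3
  -> s = B^a = 3

Answer: 3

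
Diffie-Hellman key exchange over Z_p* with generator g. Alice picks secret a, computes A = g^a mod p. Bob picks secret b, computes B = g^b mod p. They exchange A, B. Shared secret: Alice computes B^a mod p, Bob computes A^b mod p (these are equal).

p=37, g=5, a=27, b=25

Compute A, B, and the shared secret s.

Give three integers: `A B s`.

A = 5^27 mod 37  (bits of 27 = 11011)
  bit 0 = 1: r = r^2 * 5 mod 37 = 1^2 * 5 = 1*5 = 5
  bit 1 = 1: r = r^2 * 5 mod 37 = 5^2 * 5 = 25*5 = 14
  bit 2 = 0: r = r^2 mod 37 = 14^2 = 11
  bit 3 = 1: r = r^2 * 5 mod 37 = 11^2 * 5 = 10*5 = 13
  bit 4 = 1: r = r^2 * 5 mod 37 = 13^2 * 5 = 21*5 = 31
  -> A = 31
B = 5^25 mod 37  (bits of 25 = 11001)
  bit 0 = 1: r = r^2 * 5 mod 37 = 1^2 * 5 = 1*5 = 5
  bit 1 = 1: r = r^2 * 5 mod 37 = 5^2 * 5 = 25*5 = 14
  bit 2 = 0: r = r^2 mod 37 = 14^2 = 11
  bit 3 = 0: r = r^2 mod 37 = 11^2 = 10
  bit 4 = 1: r = r^2 * 5 mod 37 = 10^2 * 5 = 26*5 = 19
  -> B = 19
s = B^a = 19^27 mod 37  (bits of 27 = 11011)
  bit 0 = 1: r = r^2 * 19 mod 37 = 1^2 * 19 = 1*19 = 19
  bit 1 = 1: r = r^2 * 19 mod 37 = 19^2 * 19 = 28*19 = 14
  bit 2 = 0: r = r^2 mod 37 = 14^2 = 11
  bit 3 = 1: r = r^2 * 19 mod 37 = 11^2 * 19 = 10*19 = 5
  bit 4 = 1: r = r^2 * 19 mod 37 = 5^2 * 19 = 25*19 = 31
  -> s = B^a = 31

Answer: 31 19 31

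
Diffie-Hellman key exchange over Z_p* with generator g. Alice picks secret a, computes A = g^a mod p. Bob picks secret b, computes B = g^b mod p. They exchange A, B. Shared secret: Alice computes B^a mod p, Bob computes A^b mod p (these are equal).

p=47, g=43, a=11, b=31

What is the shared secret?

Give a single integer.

Answer: 38

Derivation:
A = 43^11 mod 47  (bits of 11 = 1011)
  bit 0 = 1: r = r^2 * 43 mod 47 = 1^2 * 43 = 1*43 = 43
  bit 1 = 0: r = r^2 mod 47 = 43^2 = 16
  bit 2 = 1: r = r^2 * 43 mod 47 = 16^2 * 43 = 21*43 = 10
  bit 3 = 1: r = r^2 * 43 mod 47 = 10^2 * 43 = 6*43 = 23
  -> A = 23
B = 43^31 mod 47  (bits of 31 = 11111)
  bit 0 = 1: r = r^2 * 43 mod 47 = 1^2 * 43 = 1*43 = 43
  bit 1 = 1: r = r^2 * 43 mod 47 = 43^2 * 43 = 16*43 = 30
  bit 2 = 1: r = r^2 * 43 mod 47 = 30^2 * 43 = 7*43 = 19
  bit 3 = 1: r = r^2 * 43 mod 47 = 19^2 * 43 = 32*43 = 13
  bit 4 = 1: r = r^2 * 43 mod 47 = 13^2 * 43 = 28*43 = 29
  -> B = 29
s = B^a = 29^11 mod 47  (bits of 11 = 1011)
  bit 0 = 1: r = r^2 * 29 mod 47 = 1^2 * 29 = 1*29 = 29
  bit 1 = 0: r = r^2 mod 47 = 29^2 = 42
  bit 2 = 1: r = r^2 * 29 mod 47 = 42^2 * 29 = 25*29 = 20
  bit 3 = 1: r = r^2 * 29 mod 47 = 20^2 * 29 = 24*29 = 38
  -> s = B^a = 38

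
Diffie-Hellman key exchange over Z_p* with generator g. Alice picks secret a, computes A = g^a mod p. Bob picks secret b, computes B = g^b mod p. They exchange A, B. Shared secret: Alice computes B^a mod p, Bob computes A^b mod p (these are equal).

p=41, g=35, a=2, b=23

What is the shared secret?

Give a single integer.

Answer: 39

Derivation:
A = 35^2 mod 41  (bits of 2 = 10)
  bit 0 = 1: r = r^2 * 35 mod 41 = 1^2 * 35 = 1*35 = 35
  bit 1 = 0: r = r^2 mod 41 = 35^2 = 36
  -> A = 36
B = 35^23 mod 41  (bits of 23 = 10111)
  bit 0 = 1: r = r^2 * 35 mod 41 = 1^2 * 35 = 1*35 = 35
  bit 1 = 0: r = r^2 mod 41 = 35^2 = 36
  bit 2 = 1: r = r^2 * 35 mod 41 = 36^2 * 35 = 25*35 = 14
  bit 3 = 1: r = r^2 * 35 mod 41 = 14^2 * 35 = 32*35 = 13
  bit 4 = 1: r = r^2 * 35 mod 41 = 13^2 * 35 = 5*35 = 11
  -> B = 11
s = B^a = 11^2 mod 41  (bits of 2 = 10)
  bit 0 = 1: r = r^2 * 11 mod 41 = 1^2 * 11 = 1*11 = 11
  bit 1 = 0: r = r^2 mod 41 = 11^2 = 39
  -> s = B^a = 39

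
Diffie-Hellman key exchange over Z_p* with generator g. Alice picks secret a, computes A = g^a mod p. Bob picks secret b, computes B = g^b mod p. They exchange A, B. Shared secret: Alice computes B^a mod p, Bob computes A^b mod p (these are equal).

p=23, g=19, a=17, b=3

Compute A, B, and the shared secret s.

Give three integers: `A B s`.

A = 19^17 mod 23  (bits of 17 = 10001)
  bit 0 = 1: r = r^2 * 19 mod 23 = 1^2 * 19 = 1*19 = 19
  bit 1 = 0: r = r^2 mod 23 = 19^2 = 16
  bit 2 = 0: r = r^2 mod 23 = 16^2 = 3
  bit 3 = 0: r = r^2 mod 23 = 3^2 = 9
  bit 4 = 1: r = r^2 * 19 mod 23 = 9^2 * 19 = 12*19 = 21
  -> A = 21
B = 19^3 mod 23  (bits of 3 = 11)
  bit 0 = 1: r = r^2 * 19 mod 23 = 1^2 * 19 = 1*19 = 19
  bit 1 = 1: r = r^2 * 19 mod 23 = 19^2 * 19 = 16*19 = 5
  -> B = 5
s = B^a = 5^17 mod 23  (bits of 17 = 10001)
  bit 0 = 1: r = r^2 * 5 mod 23 = 1^2 * 5 = 1*5 = 5
  bit 1 = 0: r = r^2 mod 23 = 5^2 = 2
  bit 2 = 0: r = r^2 mod 23 = 2^2 = 4
  bit 3 = 0: r = r^2 mod 23 = 4^2 = 16
  bit 4 = 1: r = r^2 * 5 mod 23 = 16^2 * 5 = 3*5 = 15
  -> s = B^a = 15

Answer: 21 5 15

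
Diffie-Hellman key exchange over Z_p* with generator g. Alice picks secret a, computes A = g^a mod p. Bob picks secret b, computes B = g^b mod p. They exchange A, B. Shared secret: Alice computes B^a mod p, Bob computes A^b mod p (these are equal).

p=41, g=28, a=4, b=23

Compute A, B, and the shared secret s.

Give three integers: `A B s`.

A = 28^4 mod 41  (bits of 4 = 100)
  bit 0 = 1: r = r^2 * 28 mod 41 = 1^2 * 28 = 1*28 = 28
  bit 1 = 0: r = r^2 mod 41 = 28^2 = 5
  bit 2 = 0: r = r^2 mod 41 = 5^2 = 25
  -> A = 25
B = 28^23 mod 41  (bits of 23 = 10111)
  bit 0 = 1: r = r^2 * 28 mod 41 = 1^2 * 28 = 1*28 = 28
  bit 1 = 0: r = r^2 mod 41 = 28^2 = 5
  bit 2 = 1: r = r^2 * 28 mod 41 = 5^2 * 28 = 25*28 = 3
  bit 3 = 1: r = r^2 * 28 mod 41 = 3^2 * 28 = 9*28 = 6
  bit 4 = 1: r = r^2 * 28 mod 41 = 6^2 * 28 = 36*28 = 24
  -> B = 24
s = B^a = 24^4 mod 41  (bits of 4 = 100)
  bit 0 = 1: r = r^2 * 24 mod 41 = 1^2 * 24 = 1*24 = 24
  bit 1 = 0: r = r^2 mod 41 = 24^2 = 2
  bit 2 = 0: r = r^2 mod 41 = 2^2 = 4
  -> s = B^a = 4

Answer: 25 24 4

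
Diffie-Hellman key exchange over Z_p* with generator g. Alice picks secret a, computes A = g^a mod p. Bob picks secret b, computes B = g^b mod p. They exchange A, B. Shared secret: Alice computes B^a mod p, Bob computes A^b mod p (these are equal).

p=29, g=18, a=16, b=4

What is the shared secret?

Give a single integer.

Answer: 16

Derivation:
A = 18^16 mod 29  (bits of 16 = 10000)
  bit 0 = 1: r = r^2 * 18 mod 29 = 1^2 * 18 = 1*18 = 18
  bit 1 = 0: r = r^2 mod 29 = 18^2 = 5
  bit 2 = 0: r = r^2 mod 29 = 5^2 = 25
  bit 3 = 0: r = r^2 mod 29 = 25^2 = 16
  bit 4 = 0: r = r^2 mod 29 = 16^2 = 24
  -> A = 24
B = 18^4 mod 29  (bits of 4 = 100)
  bit 0 = 1: r = r^2 * 18 mod 29 = 1^2 * 18 = 1*18 = 18
  bit 1 = 0: r = r^2 mod 29 = 18^2 = 5
  bit 2 = 0: r = r^2 mod 29 = 5^2 = 25
  -> B = 25
s = B^a = 25^16 mod 29  (bits of 16 = 10000)
  bit 0 = 1: r = r^2 * 25 mod 29 = 1^2 * 25 = 1*25 = 25
  bit 1 = 0: r = r^2 mod 29 = 25^2 = 16
  bit 2 = 0: r = r^2 mod 29 = 16^2 = 24
  bit 3 = 0: r = r^2 mod 29 = 24^2 = 25
  bit 4 = 0: r = r^2 mod 29 = 25^2 = 16
  -> s = B^a = 16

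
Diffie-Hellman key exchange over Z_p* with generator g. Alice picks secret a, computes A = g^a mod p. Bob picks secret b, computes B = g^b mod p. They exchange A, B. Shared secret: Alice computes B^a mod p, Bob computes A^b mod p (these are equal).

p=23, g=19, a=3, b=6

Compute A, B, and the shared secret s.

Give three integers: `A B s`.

Answer: 5 2 8

Derivation:
A = 19^3 mod 23  (bits of 3 = 11)
  bit 0 = 1: r = r^2 * 19 mod 23 = 1^2 * 19 = 1*19 = 19
  bit 1 = 1: r = r^2 * 19 mod 23 = 19^2 * 19 = 16*19 = 5
  -> A = 5
B = 19^6 mod 23  (bits of 6 = 110)
  bit 0 = 1: r = r^2 * 19 mod 23 = 1^2 * 19 = 1*19 = 19
  bit 1 = 1: r = r^2 * 19 mod 23 = 19^2 * 19 = 16*19 = 5
  bit 2 = 0: r = r^2 mod 23 = 5^2 = 2
  -> B = 2
s = B^a = 2^3 mod 23  (bits of 3 = 11)
  bit 0 = 1: r = r^2 * 2 mod 23 = 1^2 * 2 = 1*2 = 2
  bit 1 = 1: r = r^2 * 2 mod 23 = 2^2 * 2 = 4*2 = 8
  -> s = B^a = 8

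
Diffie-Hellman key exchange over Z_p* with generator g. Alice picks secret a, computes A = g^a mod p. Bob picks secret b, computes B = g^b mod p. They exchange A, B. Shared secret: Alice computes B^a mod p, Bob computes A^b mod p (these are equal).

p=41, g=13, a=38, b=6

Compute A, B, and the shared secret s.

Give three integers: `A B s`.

Answer: 33 2 31

Derivation:
A = 13^38 mod 41  (bits of 38 = 100110)
  bit 0 = 1: r = r^2 * 13 mod 41 = 1^2 * 13 = 1*13 = 13
  bit 1 = 0: r = r^2 mod 41 = 13^2 = 5
  bit 2 = 0: r = r^2 mod 41 = 5^2 = 25
  bit 3 = 1: r = r^2 * 13 mod 41 = 25^2 * 13 = 10*13 = 7
  bit 4 = 1: r = r^2 * 13 mod 41 = 7^2 * 13 = 8*13 = 22
  bit 5 = 0: r = r^2 mod 41 = 22^2 = 33
  -> A = 33
B = 13^6 mod 41  (bits of 6 = 110)
  bit 0 = 1: r = r^2 * 13 mod 41 = 1^2 * 13 = 1*13 = 13
  bit 1 = 1: r = r^2 * 13 mod 41 = 13^2 * 13 = 5*13 = 24
  bit 2 = 0: r = r^2 mod 41 = 24^2 = 2
  -> B = 2
s = B^a = 2^38 mod 41  (bits of 38 = 100110)
  bit 0 = 1: r = r^2 * 2 mod 41 = 1^2 * 2 = 1*2 = 2
  bit 1 = 0: r = r^2 mod 41 = 2^2 = 4
  bit 2 = 0: r = r^2 mod 41 = 4^2 = 16
  bit 3 = 1: r = r^2 * 2 mod 41 = 16^2 * 2 = 10*2 = 20
  bit 4 = 1: r = r^2 * 2 mod 41 = 20^2 * 2 = 31*2 = 21
  bit 5 = 0: r = r^2 mod 41 = 21^2 = 31
  -> s = B^a = 31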